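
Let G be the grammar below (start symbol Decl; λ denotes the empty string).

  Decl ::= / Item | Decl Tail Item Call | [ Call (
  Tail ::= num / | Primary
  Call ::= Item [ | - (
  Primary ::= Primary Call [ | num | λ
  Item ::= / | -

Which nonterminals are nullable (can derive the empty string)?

{ Primary, Tail }

Directly nullable (have an λ-production): Primary.
Tail ::= Primary with every symbol nullable, so Tail is nullable.
No other nonterminal has a production whose RHS symbols are all nullable.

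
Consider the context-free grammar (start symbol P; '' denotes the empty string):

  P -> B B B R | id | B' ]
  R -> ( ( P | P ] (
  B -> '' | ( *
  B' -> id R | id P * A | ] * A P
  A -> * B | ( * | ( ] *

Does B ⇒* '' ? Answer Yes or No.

B has an ''-production, so B ⇒ ''.

Yes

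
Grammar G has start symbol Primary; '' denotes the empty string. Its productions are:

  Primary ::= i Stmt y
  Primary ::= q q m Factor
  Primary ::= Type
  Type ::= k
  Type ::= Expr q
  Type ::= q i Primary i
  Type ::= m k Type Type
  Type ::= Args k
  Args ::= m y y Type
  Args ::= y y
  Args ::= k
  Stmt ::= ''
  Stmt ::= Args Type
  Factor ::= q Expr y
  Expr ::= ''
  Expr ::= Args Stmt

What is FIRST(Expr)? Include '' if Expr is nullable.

Expr ::= '' contributes ''.
From Expr ::= Args Stmt: add FIRST(Args) = { k, m, y }.
Union: FIRST(Expr) = { k, m, y, '' }.

{ k, m, y, '' }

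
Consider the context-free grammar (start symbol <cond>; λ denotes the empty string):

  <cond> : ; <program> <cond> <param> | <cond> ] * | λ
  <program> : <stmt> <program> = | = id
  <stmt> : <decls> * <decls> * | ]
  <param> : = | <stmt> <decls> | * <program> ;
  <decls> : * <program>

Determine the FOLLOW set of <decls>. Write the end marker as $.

{ $, *, =, ] }

In <stmt> : <decls> * <decls> *: add FIRST(* <decls> *) = { * }.
In <stmt> : <decls> * <decls> *: add FIRST(*) = { * }.
In <param> : <stmt> <decls>: <decls> is at the end, add FOLLOW(<param>) = { $, *, =, ] }.
Union: FOLLOW(<decls>) = { $, *, =, ] }.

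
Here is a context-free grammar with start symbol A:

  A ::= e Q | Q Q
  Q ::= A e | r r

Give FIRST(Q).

{ e, r }

From Q ::= A e: add FIRST(A) = { e, r }.
Q ::= r r contributes {r}.
Union: FIRST(Q) = { e, r }.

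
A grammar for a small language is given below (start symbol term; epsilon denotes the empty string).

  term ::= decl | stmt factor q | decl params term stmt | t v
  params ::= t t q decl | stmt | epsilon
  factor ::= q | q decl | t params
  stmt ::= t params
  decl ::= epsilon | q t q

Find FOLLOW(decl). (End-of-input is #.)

{ #, q, t }

In term ::= decl: decl is at the end, add FOLLOW(term) = { #, t }.
In term ::= decl params term stmt: add FIRST(params term stmt) = { q, t }.
In params ::= t t q decl: decl is at the end, add FOLLOW(params) = { #, q, t }.
In factor ::= q decl: decl is at the end, add FOLLOW(factor) = { q }.
Union: FOLLOW(decl) = { #, q, t }.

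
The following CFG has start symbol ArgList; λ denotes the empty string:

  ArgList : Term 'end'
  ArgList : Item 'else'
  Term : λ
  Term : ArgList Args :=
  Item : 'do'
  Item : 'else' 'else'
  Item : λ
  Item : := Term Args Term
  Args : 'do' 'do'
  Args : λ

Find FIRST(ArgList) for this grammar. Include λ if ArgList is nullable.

{ 'do', 'else', 'end', := }

From ArgList : Term 'end': Term nullable, take FIRST(Term) ∪ {'end'} = { 'do', 'else', 'end', := }.
From ArgList : Item 'else': Item nullable, take FIRST(Item) ∪ {'else'} = { 'do', 'else', := }.
Union: FIRST(ArgList) = { 'do', 'else', 'end', := }.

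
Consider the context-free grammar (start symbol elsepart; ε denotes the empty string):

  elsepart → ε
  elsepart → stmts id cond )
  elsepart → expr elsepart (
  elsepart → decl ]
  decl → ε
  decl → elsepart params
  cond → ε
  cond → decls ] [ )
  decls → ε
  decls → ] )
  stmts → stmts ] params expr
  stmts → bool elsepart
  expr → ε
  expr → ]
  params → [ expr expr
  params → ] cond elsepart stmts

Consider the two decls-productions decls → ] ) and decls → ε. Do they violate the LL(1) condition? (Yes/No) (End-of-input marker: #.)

FIRST(] )) = { ] } and FIRST(ε) = { ε }.
The second alternative is nullable and FOLLOW(decls) = { ] } shares ] with FIRST of the first — conflict.

Yes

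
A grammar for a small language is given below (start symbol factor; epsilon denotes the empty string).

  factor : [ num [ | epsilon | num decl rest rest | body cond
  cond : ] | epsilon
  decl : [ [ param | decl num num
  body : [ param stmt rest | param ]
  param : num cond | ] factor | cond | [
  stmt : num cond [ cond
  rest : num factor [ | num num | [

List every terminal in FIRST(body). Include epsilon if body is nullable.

{ [, ], num }

body : [ param stmt rest contributes {[}.
From body : param ]: param nullable, take FIRST(param) ∪ {]} = { [, ], num }.
Union: FIRST(body) = { [, ], num }.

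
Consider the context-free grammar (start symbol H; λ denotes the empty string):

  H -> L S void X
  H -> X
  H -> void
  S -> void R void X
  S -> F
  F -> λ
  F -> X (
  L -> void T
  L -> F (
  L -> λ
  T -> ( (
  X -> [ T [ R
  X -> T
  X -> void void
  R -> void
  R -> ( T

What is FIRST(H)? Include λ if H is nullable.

{ (, [, void }

From H -> L S void X: L, S nullable, take FIRST(L) ∪ FIRST(S) ∪ {void} = { (, [, void }.
From H -> X: add FIRST(X) = { (, [, void }.
H -> void contributes {void}.
Union: FIRST(H) = { (, [, void }.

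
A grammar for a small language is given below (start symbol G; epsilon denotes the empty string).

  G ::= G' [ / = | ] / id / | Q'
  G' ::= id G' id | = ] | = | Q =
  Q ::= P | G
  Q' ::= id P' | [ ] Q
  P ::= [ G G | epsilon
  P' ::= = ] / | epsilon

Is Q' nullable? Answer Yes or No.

No

Nullable nonterminals: P, P', Q.
No production of Q' has an RHS whose symbols are all nullable, so Q' is not nullable.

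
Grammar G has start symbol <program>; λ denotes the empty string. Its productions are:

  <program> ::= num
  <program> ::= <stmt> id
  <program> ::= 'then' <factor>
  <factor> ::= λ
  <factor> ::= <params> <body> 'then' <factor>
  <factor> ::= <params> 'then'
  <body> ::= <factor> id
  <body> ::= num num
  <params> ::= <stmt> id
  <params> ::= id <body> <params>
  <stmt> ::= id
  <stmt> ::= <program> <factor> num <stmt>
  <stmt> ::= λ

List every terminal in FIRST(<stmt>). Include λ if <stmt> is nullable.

<stmt> ::= id contributes {id}.
From <stmt> ::= <program> <factor> num <stmt>: add FIRST(<program>) = { 'then', id, num }.
<stmt> ::= λ contributes λ.
Union: FIRST(<stmt>) = { 'then', id, num, λ }.

{ 'then', id, num, λ }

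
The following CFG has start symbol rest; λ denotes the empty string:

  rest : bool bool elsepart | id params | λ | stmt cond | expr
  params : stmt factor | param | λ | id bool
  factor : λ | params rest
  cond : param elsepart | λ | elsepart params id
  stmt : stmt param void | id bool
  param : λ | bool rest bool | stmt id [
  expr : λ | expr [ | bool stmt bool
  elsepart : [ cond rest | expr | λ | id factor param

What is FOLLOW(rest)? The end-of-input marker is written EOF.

rest is the start symbol, so EOF ∈ FOLLOW(rest).
In factor : params rest: rest is at the end, add FOLLOW(factor) = { EOF, [, bool, id }.
In param : bool rest bool: add FIRST(bool) = { bool }.
In elsepart : [ cond rest: rest is at the end, add FOLLOW(elsepart) = { EOF, [, bool, id }.
Union: FOLLOW(rest) = { EOF, [, bool, id }.

{ EOF, [, bool, id }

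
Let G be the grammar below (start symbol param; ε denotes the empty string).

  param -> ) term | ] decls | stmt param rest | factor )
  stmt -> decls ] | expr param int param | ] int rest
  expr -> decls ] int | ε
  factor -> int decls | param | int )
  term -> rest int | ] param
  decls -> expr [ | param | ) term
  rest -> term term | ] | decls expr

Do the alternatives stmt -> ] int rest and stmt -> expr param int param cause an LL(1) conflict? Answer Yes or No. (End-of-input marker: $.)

FIRST(] int rest) = { ] } and FIRST(expr param int param) = { ), [, ], int }.
Both contain ], so the two alternatives are not disjoint — LL(1) conflict.

Yes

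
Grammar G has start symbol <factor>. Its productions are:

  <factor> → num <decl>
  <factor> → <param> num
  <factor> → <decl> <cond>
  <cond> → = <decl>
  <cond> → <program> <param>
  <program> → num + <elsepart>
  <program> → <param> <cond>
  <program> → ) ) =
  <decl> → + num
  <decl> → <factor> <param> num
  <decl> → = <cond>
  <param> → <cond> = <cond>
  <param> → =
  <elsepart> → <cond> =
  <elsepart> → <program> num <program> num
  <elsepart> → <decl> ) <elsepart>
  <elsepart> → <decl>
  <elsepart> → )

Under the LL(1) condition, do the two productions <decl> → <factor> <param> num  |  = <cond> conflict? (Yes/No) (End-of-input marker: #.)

FIRST(<factor> <param> num) = { ), +, =, num } and FIRST(= <cond>) = { = }.
Both contain =, so the two alternatives are not disjoint — LL(1) conflict.

Yes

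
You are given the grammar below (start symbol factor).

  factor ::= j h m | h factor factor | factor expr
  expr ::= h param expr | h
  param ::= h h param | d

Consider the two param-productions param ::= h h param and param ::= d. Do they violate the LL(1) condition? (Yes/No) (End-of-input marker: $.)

No

FIRST(h h param) = { h } and FIRST(d) = { d }.
The FIRST sets are disjoint and neither alternative is nullable — no conflict.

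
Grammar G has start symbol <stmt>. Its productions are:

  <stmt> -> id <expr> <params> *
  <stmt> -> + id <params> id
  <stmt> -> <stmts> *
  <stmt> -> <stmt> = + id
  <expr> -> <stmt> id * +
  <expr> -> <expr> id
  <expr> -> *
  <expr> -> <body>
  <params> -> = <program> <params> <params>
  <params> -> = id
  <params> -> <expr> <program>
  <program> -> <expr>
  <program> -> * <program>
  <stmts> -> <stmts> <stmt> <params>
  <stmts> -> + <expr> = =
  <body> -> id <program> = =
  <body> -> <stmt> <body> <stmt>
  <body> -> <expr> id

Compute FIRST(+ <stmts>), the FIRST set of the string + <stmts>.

+ is a terminal; add {+} and stop.

{ + }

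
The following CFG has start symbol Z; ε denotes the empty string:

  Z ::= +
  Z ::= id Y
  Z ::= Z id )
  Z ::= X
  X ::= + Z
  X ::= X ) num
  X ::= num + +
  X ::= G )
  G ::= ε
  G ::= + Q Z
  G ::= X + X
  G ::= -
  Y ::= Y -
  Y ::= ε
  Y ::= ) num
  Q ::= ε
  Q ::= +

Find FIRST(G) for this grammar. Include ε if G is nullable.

G ::= ε contributes ε.
G ::= + Q Z contributes {+}.
From G ::= X + X: add FIRST(X) = { ), +, -, num }.
G ::= - contributes {-}.
Union: FIRST(G) = { ), +, -, num, ε }.

{ ), +, -, num, ε }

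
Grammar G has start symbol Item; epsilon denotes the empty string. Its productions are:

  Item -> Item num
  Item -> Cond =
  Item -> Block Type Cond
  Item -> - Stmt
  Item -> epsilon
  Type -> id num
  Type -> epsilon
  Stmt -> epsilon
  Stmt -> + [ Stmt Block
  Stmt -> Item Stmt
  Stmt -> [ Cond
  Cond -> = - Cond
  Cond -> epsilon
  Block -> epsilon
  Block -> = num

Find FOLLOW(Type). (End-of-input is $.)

{ $, +, -, =, [, id, num }

In Item -> Block Type Cond: add FIRST(Cond)\{epsilon} = { = }.
  Since Cond is nullable, also add FOLLOW(Item) = { $, +, -, =, [, id, num }.
Union: FOLLOW(Type) = { $, +, -, =, [, id, num }.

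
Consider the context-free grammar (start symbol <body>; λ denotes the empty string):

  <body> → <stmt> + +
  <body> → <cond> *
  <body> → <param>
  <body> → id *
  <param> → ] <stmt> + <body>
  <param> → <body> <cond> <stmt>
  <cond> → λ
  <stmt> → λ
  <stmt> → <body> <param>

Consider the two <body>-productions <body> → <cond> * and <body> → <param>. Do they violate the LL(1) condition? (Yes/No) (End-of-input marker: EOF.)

Yes

FIRST(<cond> *) = { * } and FIRST(<param>) = { *, +, ], id }.
Both contain *, so the two alternatives are not disjoint — LL(1) conflict.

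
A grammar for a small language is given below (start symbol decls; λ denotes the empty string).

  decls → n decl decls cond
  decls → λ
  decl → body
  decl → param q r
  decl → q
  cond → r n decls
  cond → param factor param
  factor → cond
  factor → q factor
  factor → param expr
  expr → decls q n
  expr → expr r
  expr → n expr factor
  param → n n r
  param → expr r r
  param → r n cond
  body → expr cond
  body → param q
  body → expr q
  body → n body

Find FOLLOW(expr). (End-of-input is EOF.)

In factor → param expr: expr is at the end, add FOLLOW(factor) = { n, q, r }.
In expr → expr r: add FIRST(r) = { r }.
In expr → n expr factor: add FIRST(factor) = { n, q, r }.
In param → expr r r: add FIRST(r r) = { r }.
In body → expr cond: add FIRST(cond) = { n, q, r }.
In body → expr q: add FIRST(q) = { q }.
Union: FOLLOW(expr) = { n, q, r }.

{ n, q, r }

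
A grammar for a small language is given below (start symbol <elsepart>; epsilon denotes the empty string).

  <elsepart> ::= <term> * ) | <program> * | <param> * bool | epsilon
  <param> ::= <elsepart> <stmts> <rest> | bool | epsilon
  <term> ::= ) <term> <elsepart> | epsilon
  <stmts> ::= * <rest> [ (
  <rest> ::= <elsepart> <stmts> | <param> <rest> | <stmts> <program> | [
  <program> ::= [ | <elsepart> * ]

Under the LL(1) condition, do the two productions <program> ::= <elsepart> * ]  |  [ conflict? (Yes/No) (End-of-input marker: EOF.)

Yes

FIRST(<elsepart> * ]) = { ), *, [, bool } and FIRST([) = { [ }.
Both contain [, so the two alternatives are not disjoint — LL(1) conflict.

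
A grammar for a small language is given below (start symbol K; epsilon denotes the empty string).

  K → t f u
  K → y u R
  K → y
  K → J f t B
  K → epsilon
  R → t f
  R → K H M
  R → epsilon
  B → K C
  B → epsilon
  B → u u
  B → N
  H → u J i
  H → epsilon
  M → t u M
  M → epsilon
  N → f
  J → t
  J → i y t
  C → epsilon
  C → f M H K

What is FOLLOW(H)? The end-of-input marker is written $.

In R → K H M: add FIRST(M)\{epsilon} = { t }.
  Since M is nullable, also add FOLLOW(R) = { $, f, t, u }.
In C → f M H K: add FIRST(K)\{epsilon} = { i, t, y }.
  Since K is nullable, also add FOLLOW(C) = { $, f, t, u }.
Union: FOLLOW(H) = { $, f, i, t, u, y }.

{ $, f, i, t, u, y }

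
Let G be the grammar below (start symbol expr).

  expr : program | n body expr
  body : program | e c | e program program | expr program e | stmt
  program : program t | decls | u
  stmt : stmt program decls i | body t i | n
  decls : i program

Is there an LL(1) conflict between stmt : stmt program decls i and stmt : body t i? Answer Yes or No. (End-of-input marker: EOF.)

FIRST(stmt program decls i) = { e, i, n, u } and FIRST(body t i) = { e, i, n, u }.
Both contain e, so the two alternatives are not disjoint — LL(1) conflict.

Yes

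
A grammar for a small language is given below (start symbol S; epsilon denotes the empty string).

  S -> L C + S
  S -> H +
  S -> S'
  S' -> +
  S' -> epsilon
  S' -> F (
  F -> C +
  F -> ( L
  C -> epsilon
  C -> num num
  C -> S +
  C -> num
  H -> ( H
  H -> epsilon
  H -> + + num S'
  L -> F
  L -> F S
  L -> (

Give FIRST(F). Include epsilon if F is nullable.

{ (, +, num }

From F -> C +: C nullable, take FIRST(C) ∪ {+} = { (, +, num }.
F -> ( L contributes {(}.
Union: FIRST(F) = { (, +, num }.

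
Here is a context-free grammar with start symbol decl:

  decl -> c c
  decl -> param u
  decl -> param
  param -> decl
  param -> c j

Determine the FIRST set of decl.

{ c }

decl -> c c contributes {c}.
From decl -> param u: add FIRST(param) = { c }.
From decl -> param: add FIRST(param) = { c }.
Union: FIRST(decl) = { c }.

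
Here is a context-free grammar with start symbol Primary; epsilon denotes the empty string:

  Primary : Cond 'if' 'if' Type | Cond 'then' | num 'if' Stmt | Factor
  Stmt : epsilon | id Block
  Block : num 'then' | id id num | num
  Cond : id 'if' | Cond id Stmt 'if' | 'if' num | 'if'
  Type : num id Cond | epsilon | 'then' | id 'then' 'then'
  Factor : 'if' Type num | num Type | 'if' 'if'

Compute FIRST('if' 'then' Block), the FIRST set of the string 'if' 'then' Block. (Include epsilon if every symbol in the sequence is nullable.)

'if' is a terminal; add {'if'} and stop.

{ 'if' }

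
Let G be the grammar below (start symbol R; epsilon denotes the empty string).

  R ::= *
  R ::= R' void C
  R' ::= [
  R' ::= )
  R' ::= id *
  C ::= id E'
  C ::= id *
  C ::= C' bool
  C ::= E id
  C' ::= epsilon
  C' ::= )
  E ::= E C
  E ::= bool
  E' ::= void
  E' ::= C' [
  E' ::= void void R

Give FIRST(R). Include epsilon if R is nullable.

{ ), *, [, id }

R ::= * contributes {*}.
From R ::= R' void C: add FIRST(R') = { ), [, id }.
Union: FIRST(R) = { ), *, [, id }.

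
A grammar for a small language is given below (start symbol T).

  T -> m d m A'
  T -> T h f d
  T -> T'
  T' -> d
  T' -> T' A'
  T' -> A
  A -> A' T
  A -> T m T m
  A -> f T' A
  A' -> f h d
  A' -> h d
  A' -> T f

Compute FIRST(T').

{ d, f, h, m }

T' -> d contributes {d}.
From T' -> T' A': add FIRST(T') = { d, f, h, m }.
From T' -> A: add FIRST(A) = { d, f, h, m }.
Union: FIRST(T') = { d, f, h, m }.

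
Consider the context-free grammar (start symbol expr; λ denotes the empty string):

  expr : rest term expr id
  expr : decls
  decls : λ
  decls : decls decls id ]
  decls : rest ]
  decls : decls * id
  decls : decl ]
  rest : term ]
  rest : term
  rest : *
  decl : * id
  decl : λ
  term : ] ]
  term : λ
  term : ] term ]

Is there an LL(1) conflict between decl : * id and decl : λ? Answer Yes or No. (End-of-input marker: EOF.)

No

FIRST(* id) = { * } and FIRST(λ) = { λ }.
The second is nullable but FOLLOW(decl) = { ] } is disjoint from FIRST of the first.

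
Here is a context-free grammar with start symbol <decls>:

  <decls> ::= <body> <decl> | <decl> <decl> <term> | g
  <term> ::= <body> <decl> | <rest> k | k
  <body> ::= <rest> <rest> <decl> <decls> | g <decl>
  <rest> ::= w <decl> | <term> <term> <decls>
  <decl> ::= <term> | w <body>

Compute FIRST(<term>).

{ g, k, w }

From <term> ::= <body> <decl>: add FIRST(<body>) = { g, k, w }.
From <term> ::= <rest> k: add FIRST(<rest>) = { g, k, w }.
<term> ::= k contributes {k}.
Union: FIRST(<term>) = { g, k, w }.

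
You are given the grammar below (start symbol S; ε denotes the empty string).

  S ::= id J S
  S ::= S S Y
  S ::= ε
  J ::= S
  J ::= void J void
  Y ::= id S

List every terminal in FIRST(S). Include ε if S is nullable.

{ id, ε }

S ::= id J S contributes {id}.
From S ::= S S Y: S, S nullable, take FIRST(S) ∪ FIRST(S) ∪ FIRST(Y) = { id }.
S ::= ε contributes ε.
Union: FIRST(S) = { id, ε }.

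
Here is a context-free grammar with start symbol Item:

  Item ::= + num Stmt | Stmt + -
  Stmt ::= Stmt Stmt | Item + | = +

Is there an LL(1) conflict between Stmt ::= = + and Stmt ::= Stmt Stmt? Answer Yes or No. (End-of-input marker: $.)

Yes

FIRST(= +) = { = } and FIRST(Stmt Stmt) = { +, = }.
Both contain =, so the two alternatives are not disjoint — LL(1) conflict.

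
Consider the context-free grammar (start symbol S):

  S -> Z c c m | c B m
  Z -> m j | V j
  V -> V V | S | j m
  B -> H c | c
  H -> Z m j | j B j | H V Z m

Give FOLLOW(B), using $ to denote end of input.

In S -> c B m: add FIRST(m) = { m }.
In H -> j B j: add FIRST(j) = { j }.
Union: FOLLOW(B) = { j, m }.

{ j, m }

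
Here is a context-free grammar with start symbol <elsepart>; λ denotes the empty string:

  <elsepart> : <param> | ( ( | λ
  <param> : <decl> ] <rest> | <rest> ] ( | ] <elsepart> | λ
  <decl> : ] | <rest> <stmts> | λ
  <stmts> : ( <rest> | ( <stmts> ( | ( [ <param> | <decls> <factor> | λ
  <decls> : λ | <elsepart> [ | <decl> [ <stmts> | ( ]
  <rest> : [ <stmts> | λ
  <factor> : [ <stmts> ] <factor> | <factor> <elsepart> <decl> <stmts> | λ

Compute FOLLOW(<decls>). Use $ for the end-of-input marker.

In <stmts> : <decls> <factor>: add FIRST(<factor>)\{λ} = { (, [, ] }.
  Since <factor> is nullable, also add FOLLOW(<stmts>) = { $, (, [, ] }.
Union: FOLLOW(<decls>) = { $, (, [, ] }.

{ $, (, [, ] }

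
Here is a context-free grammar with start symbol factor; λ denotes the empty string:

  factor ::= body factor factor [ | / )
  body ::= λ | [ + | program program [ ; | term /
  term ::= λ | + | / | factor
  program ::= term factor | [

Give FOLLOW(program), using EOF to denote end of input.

{ +, /, [ }

In body ::= program program [ ;: add FIRST(program [ ;) = { +, /, [ }.
In body ::= program program [ ;: add FIRST([ ;) = { [ }.
Union: FOLLOW(program) = { +, /, [ }.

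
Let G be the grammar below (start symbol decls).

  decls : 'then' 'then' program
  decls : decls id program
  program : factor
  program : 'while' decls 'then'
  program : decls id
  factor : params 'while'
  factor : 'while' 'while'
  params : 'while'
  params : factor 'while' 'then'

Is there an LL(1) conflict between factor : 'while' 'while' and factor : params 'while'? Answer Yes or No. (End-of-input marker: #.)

FIRST('while' 'while') = { 'while' } and FIRST(params 'while') = { 'while' }.
Both contain 'while', so the two alternatives are not disjoint — LL(1) conflict.

Yes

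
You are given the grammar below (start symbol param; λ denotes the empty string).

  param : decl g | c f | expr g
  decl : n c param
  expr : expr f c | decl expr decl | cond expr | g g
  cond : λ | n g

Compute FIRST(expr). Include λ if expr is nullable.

{ g, n }

From expr : expr f c: add FIRST(expr) = { g, n }.
From expr : decl expr decl: add FIRST(decl) = { n }.
From expr : cond expr: cond nullable, take FIRST(cond) ∪ FIRST(expr) = { g, n }.
expr : g g contributes {g}.
Union: FIRST(expr) = { g, n }.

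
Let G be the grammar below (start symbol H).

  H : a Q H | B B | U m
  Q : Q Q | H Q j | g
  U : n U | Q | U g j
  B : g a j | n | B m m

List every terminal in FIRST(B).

{ g, n }

B : g a j contributes {g}.
B : n contributes {n}.
From B : B m m: add FIRST(B) = { g, n }.
Union: FIRST(B) = { g, n }.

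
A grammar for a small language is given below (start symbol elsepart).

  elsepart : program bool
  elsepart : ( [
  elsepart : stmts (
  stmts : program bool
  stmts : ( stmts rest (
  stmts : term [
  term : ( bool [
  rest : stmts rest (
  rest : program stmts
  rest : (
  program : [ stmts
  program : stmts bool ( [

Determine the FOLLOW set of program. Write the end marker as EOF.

In elsepart : program bool: add FIRST(bool) = { bool }.
In stmts : program bool: add FIRST(bool) = { bool }.
In rest : program stmts: add FIRST(stmts) = { (, [ }.
Union: FOLLOW(program) = { (, [, bool }.

{ (, [, bool }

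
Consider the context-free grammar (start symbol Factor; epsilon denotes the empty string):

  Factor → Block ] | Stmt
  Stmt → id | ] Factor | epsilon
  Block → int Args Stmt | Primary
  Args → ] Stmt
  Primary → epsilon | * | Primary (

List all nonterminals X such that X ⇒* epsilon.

{ Block, Factor, Primary, Stmt }

Directly nullable (have an epsilon-production): Stmt, Primary.
Block → Primary with every symbol nullable, so Block is nullable.
Factor → Stmt with every symbol nullable, so Factor is nullable.
No other nonterminal has a production whose RHS symbols are all nullable.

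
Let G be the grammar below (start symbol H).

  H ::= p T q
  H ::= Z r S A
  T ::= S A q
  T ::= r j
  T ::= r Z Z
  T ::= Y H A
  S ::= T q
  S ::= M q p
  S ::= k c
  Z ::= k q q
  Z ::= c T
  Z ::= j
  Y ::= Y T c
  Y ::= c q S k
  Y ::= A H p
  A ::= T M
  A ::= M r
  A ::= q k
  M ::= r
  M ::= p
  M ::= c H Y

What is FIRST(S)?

{ c, k, p, q, r }

From S ::= T q: add FIRST(T) = { c, k, p, q, r }.
From S ::= M q p: add FIRST(M) = { c, p, r }.
S ::= k c contributes {k}.
Union: FIRST(S) = { c, k, p, q, r }.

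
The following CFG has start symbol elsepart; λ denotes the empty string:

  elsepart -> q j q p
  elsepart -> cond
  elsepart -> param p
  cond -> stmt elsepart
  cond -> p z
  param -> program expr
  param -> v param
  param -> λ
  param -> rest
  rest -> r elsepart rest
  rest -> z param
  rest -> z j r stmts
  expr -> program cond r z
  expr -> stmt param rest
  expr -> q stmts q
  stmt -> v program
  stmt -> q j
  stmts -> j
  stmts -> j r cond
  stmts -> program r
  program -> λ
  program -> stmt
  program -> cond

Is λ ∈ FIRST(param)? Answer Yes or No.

param has an λ-production, so param ⇒ λ.

Yes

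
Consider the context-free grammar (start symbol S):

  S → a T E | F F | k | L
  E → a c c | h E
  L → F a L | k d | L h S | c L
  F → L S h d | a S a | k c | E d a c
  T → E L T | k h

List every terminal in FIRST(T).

{ a, h, k }

From T → E L T: add FIRST(E) = { a, h }.
T → k h contributes {k}.
Union: FIRST(T) = { a, h, k }.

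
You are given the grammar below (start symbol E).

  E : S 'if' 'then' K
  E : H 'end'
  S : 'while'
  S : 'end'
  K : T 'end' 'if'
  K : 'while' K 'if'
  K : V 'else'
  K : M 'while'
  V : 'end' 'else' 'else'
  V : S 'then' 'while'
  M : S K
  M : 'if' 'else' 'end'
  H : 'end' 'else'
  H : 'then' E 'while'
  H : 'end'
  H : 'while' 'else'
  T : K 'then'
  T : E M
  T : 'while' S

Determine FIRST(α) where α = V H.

{ 'end', 'while' }

Add FIRST(V) = { 'end', 'while' }; V is not nullable, stop.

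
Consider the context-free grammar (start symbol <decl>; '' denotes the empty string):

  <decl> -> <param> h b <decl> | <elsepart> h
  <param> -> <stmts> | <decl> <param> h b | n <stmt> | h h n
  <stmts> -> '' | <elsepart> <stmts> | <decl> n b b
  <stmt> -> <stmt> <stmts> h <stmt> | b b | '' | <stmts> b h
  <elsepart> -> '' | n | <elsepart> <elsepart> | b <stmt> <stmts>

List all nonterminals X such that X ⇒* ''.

{ <elsepart>, <param>, <stmt>, <stmts> }

Directly nullable (have an ''-production): <stmts>, <stmt>, <elsepart>.
<param> -> <stmts> with every symbol nullable, so <param> is nullable.
No other nonterminal has a production whose RHS symbols are all nullable.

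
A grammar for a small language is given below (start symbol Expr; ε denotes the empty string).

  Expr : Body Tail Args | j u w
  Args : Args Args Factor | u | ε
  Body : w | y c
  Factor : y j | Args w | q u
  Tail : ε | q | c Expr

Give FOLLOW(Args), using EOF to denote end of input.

In Expr : Body Tail Args: Args is at the end, add FOLLOW(Expr) = { EOF, q, u, w, y }.
In Args : Args Args Factor: add FIRST(Args Factor) = { q, u, w, y }.
In Args : Args Args Factor: add FIRST(Factor) = { q, u, w, y }.
In Factor : Args w: add FIRST(w) = { w }.
Union: FOLLOW(Args) = { EOF, q, u, w, y }.

{ EOF, q, u, w, y }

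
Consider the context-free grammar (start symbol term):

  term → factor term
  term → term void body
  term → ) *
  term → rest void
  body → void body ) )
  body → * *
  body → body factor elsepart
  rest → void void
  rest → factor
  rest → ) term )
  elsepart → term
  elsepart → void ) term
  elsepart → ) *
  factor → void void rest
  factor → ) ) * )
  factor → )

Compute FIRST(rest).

rest → void void contributes {void}.
From rest → factor: add FIRST(factor) = { ), void }.
rest → ) term ) contributes {)}.
Union: FIRST(rest) = { ), void }.

{ ), void }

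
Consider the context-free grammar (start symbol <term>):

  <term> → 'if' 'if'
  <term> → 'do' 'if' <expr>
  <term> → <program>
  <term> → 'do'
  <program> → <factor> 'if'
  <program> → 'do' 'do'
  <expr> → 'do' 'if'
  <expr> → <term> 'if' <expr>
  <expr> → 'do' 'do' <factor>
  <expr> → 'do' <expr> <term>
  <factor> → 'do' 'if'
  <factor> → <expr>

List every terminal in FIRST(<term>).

<term> → 'if' 'if' contributes {'if'}.
<term> → 'do' 'if' <expr> contributes {'do'}.
From <term> → <program>: add FIRST(<program>) = { 'do', 'if' }.
<term> → 'do' contributes {'do'}.
Union: FIRST(<term>) = { 'do', 'if' }.

{ 'do', 'if' }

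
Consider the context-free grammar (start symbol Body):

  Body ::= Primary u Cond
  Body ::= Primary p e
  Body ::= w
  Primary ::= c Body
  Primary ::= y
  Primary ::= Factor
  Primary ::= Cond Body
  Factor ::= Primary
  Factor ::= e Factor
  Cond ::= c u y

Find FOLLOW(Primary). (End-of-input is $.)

In Body ::= Primary u Cond: add FIRST(u Cond) = { u }.
In Body ::= Primary p e: add FIRST(p e) = { p }.
In Factor ::= Primary: Primary is at the end, add FOLLOW(Factor) = { p, u }.
Union: FOLLOW(Primary) = { p, u }.

{ p, u }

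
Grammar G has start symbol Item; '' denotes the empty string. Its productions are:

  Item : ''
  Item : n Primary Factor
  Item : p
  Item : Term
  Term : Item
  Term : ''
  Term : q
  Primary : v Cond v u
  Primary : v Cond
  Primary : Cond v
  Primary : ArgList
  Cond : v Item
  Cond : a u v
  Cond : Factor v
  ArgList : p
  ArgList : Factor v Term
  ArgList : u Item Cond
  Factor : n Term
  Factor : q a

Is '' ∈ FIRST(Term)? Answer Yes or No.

Term has an ''-production, so Term ⇒ ''.

Yes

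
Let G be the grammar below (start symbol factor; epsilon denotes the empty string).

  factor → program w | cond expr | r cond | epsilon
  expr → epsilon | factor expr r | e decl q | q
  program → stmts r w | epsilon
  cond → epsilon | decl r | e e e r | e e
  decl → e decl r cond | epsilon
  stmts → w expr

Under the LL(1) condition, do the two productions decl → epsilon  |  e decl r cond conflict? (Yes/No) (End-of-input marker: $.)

FIRST(epsilon) = { epsilon } and FIRST(e decl r cond) = { e }.
The first is nullable but FOLLOW(decl) = { q, r } is disjoint from FIRST of the second.

No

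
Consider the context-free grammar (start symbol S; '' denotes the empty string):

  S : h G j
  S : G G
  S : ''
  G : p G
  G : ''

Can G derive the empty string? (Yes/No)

Yes

G has an ''-production, so G ⇒ ''.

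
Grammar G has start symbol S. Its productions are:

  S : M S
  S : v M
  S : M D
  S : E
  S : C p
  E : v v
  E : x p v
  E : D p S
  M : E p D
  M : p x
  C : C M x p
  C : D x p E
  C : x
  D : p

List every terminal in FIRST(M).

{ p, v, x }

From M : E p D: add FIRST(E) = { p, v, x }.
M : p x contributes {p}.
Union: FIRST(M) = { p, v, x }.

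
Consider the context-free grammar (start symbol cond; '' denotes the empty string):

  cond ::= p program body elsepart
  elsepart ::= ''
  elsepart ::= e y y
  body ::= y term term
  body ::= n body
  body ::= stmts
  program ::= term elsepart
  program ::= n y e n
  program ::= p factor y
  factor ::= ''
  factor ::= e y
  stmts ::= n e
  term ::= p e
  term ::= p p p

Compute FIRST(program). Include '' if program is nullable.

From program ::= term elsepart: add FIRST(term) = { p }.
program ::= n y e n contributes {n}.
program ::= p factor y contributes {p}.
Union: FIRST(program) = { n, p }.

{ n, p }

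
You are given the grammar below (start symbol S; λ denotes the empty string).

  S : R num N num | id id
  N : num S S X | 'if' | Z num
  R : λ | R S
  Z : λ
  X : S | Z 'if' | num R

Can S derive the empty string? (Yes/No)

Nullable nonterminals: R, Z.
No production of S has an RHS whose symbols are all nullable, so S is not nullable.

No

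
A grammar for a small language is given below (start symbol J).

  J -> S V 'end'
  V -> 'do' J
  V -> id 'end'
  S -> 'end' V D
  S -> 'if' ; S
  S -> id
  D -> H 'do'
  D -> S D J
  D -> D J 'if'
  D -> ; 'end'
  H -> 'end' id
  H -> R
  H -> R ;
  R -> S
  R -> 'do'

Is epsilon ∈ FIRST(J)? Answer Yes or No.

No nonterminal in this grammar is nullable.
No production of J has an RHS whose symbols are all nullable, so J is not nullable.

No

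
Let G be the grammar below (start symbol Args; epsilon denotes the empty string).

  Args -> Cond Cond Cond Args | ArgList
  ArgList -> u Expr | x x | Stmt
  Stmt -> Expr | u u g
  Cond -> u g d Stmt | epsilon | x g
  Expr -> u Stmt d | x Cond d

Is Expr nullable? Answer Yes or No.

No

Nullable nonterminals: Cond.
No production of Expr has an RHS whose symbols are all nullable, so Expr is not nullable.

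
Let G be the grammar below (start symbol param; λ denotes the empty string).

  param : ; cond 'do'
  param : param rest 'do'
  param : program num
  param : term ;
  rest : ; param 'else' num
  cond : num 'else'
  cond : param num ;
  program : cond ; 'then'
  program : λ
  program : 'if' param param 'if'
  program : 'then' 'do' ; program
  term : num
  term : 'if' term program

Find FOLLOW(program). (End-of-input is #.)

In param : program num: add FIRST(num) = { num }.
In program : 'then' 'do' ; program: program is at the end, add FOLLOW(program) = { 'if', 'then', ;, num }.
In term : 'if' term program: program is at the end, add FOLLOW(term) = { 'if', 'then', ;, num }.
Union: FOLLOW(program) = { 'if', 'then', ;, num }.

{ 'if', 'then', ;, num }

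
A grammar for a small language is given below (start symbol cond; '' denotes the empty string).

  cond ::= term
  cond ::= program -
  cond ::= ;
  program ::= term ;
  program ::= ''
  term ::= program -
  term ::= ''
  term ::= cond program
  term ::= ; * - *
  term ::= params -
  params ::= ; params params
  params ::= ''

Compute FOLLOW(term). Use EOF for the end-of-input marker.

{ EOF, -, ; }

In cond ::= term: term is at the end, add FOLLOW(cond) = { EOF, -, ; }.
In program ::= term ;: add FIRST(;) = { ; }.
Union: FOLLOW(term) = { EOF, -, ; }.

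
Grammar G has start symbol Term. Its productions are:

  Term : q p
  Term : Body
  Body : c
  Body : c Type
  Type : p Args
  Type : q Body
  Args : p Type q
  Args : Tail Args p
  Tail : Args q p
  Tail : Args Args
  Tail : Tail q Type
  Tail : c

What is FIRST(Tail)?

{ c, p }

From Tail : Args q p: add FIRST(Args) = { c, p }.
From Tail : Args Args: add FIRST(Args) = { c, p }.
From Tail : Tail q Type: add FIRST(Tail) = { c, p }.
Tail : c contributes {c}.
Union: FIRST(Tail) = { c, p }.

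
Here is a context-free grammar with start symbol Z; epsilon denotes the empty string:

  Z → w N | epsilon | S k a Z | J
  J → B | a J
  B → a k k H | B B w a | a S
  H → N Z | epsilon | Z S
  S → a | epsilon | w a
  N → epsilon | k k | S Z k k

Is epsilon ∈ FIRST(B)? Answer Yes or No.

Nullable nonterminals: H, N, S, Z.
No production of B has an RHS whose symbols are all nullable, so B is not nullable.

No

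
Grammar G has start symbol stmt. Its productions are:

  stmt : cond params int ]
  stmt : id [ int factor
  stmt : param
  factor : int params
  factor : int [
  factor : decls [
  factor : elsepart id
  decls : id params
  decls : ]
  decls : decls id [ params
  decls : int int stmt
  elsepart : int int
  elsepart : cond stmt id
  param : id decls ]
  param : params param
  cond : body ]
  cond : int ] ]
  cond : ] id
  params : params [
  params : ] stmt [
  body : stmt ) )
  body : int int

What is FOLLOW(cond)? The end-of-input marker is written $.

In stmt : cond params int ]: add FIRST(params int ]) = { ] }.
In elsepart : cond stmt id: add FIRST(stmt id) = { ], id, int }.
Union: FOLLOW(cond) = { ], id, int }.

{ ], id, int }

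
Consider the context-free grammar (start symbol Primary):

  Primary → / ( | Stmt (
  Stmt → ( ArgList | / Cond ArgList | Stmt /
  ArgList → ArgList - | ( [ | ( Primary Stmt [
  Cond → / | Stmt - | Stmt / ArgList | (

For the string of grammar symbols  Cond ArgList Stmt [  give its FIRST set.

{ (, / }

Add FIRST(Cond) = { (, / }; Cond is not nullable, stop.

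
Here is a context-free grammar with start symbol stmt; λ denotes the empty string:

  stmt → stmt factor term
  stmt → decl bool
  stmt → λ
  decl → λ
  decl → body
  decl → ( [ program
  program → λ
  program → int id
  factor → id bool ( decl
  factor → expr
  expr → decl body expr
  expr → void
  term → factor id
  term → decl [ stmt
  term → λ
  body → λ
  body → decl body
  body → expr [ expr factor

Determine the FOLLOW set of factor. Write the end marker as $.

{ $, (, [, bool, id, void }

In stmt → stmt factor term: add FIRST(term)\{λ} = { (, [, id, void }.
  Since term is nullable, also add FOLLOW(stmt) = { $, (, id, void }.
In term → factor id: add FIRST(id) = { id }.
In body → expr [ expr factor: factor is at the end, add FOLLOW(body) = { $, (, [, bool, id, void }.
Union: FOLLOW(factor) = { $, (, [, bool, id, void }.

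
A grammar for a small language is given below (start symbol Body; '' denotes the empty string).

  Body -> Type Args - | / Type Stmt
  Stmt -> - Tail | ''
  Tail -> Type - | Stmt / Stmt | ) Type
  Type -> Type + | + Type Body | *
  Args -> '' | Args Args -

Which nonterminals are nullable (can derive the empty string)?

{ Args, Stmt }

Directly nullable (have an ''-production): Stmt, Args.
No other nonterminal has a production whose RHS symbols are all nullable.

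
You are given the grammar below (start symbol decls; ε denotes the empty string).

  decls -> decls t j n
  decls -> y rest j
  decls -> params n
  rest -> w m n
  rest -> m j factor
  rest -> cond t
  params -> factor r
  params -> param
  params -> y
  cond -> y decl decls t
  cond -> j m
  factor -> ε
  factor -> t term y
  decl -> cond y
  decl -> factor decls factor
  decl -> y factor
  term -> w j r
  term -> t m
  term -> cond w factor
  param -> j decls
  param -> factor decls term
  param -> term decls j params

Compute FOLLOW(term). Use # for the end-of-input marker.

{ j, n, r, t, w, y }

In factor -> t term y: add FIRST(y) = { y }.
In param -> factor decls term: term is at the end, add FOLLOW(param) = { n }.
In param -> term decls j params: add FIRST(decls j params) = { j, r, t, w, y }.
Union: FOLLOW(term) = { j, n, r, t, w, y }.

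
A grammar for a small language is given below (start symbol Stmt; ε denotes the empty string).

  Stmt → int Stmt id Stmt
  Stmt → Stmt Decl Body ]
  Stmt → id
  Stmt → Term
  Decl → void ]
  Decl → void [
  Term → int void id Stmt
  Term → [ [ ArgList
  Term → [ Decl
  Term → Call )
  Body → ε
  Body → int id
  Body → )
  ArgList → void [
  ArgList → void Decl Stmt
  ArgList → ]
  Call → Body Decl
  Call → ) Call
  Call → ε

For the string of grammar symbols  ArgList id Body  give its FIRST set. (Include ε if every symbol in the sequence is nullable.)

Add FIRST(ArgList) = { ], void }; ArgList is not nullable, stop.

{ ], void }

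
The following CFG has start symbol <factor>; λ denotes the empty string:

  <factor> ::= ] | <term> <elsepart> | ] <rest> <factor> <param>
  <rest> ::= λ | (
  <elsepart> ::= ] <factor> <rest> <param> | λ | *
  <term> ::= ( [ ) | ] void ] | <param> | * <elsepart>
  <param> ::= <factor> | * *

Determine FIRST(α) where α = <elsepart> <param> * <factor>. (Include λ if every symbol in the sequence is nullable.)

Add FIRST(<elsepart>)\{λ} = { *, ] }; <elsepart> is nullable, continue.
Add FIRST(<param>) = { (, *, ] }; <param> is not nullable, stop.

{ (, *, ] }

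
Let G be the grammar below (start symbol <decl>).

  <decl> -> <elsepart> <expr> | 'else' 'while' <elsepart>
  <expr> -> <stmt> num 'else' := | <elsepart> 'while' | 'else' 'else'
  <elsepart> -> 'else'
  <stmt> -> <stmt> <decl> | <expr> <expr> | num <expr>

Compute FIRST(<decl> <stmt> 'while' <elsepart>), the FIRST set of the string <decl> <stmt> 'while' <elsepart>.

{ 'else' }

Add FIRST(<decl>) = { 'else' }; <decl> is not nullable, stop.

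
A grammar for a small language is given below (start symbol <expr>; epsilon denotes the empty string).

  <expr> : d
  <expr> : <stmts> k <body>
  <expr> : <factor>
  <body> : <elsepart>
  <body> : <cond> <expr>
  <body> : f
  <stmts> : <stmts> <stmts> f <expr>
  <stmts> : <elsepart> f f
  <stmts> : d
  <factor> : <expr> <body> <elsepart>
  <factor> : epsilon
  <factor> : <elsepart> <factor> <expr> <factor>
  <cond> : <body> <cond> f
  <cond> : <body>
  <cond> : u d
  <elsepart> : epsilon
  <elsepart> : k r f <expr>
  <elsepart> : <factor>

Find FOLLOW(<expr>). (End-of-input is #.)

{ #, d, f, k, u }

<expr> is the start symbol, so # ∈ FOLLOW(<expr>).
In <body> : <cond> <expr>: <expr> is at the end, add FOLLOW(<body>) = { #, d, f, k, u }.
In <stmts> : <stmts> <stmts> f <expr>: <expr> is at the end, add FOLLOW(<stmts>) = { d, f, k, u }.
In <factor> : <expr> <body> <elsepart>: add FIRST(<body> <elsepart>)\{epsilon} = { d, f, k, u }.
  Since <body> <elsepart> is nullable, also add FOLLOW(<factor>) = { #, d, f, k, u }.
In <factor> : <elsepart> <factor> <expr> <factor>: add FIRST(<factor>)\{epsilon} = { d, f, k, u }.
  Since <factor> is nullable, also add FOLLOW(<factor>) = { #, d, f, k, u }.
In <elsepart> : k r f <expr>: <expr> is at the end, add FOLLOW(<elsepart>) = { #, d, f, k, u }.
Union: FOLLOW(<expr>) = { #, d, f, k, u }.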